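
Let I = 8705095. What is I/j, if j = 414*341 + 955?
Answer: 8705095/142129 ≈ 61.248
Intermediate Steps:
j = 142129 (j = 141174 + 955 = 142129)
I/j = 8705095/142129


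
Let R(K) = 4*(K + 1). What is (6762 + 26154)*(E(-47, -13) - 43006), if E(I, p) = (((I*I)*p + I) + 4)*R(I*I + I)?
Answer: -8191953897816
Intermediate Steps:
R(K) = 4 + 4*K (R(K) = 4*(1 + K) = 4 + 4*K)
E(I, p) = (4 + I + p*I²)*(4 + 4*I + 4*I²) (E(I, p) = (((I*I)*p + I) + 4)*(4 + 4*(I*I + I)) = ((I²*p + I) + 4)*(4 + 4*(I² + I)) = ((p*I² + I) + 4)*(4 + 4*(I + I²)) = ((I + p*I²) + 4)*(4 + (4*I + 4*I²)) = (4 + I + p*I²)*(4 + 4*I + 4*I²))
(6762 + 26154)*(E(-47, -13) - 43006) = (6762 + 26154)*(4*(1 - 47*(1 - 47))*(4 - 47 - 13*(-47)²) - 43006) = 32916*(4*(1 - 47*(-46))*(4 - 47 - 13*2209) - 43006) = 32916*(4*(1 + 2162)*(4 - 47 - 28717) - 43006) = 32916*(4*2163*(-28760) - 43006) = 32916*(-248831520 - 43006) = 32916*(-248874526) = -8191953897816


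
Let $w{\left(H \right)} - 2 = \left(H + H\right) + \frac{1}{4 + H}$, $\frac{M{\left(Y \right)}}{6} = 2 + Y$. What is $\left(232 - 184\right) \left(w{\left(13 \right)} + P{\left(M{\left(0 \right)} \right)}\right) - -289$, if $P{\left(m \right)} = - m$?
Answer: $\frac{18017}{17} \approx 1059.8$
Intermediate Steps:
$M{\left(Y \right)} = 12 + 6 Y$ ($M{\left(Y \right)} = 6 \left(2 + Y\right) = 12 + 6 Y$)
$w{\left(H \right)} = 2 + \frac{1}{4 + H} + 2 H$ ($w{\left(H \right)} = 2 + \left(\left(H + H\right) + \frac{1}{4 + H}\right) = 2 + \left(2 H + \frac{1}{4 + H}\right) = 2 + \left(\frac{1}{4 + H} + 2 H\right) = 2 + \frac{1}{4 + H} + 2 H$)
$\left(232 - 184\right) \left(w{\left(13 \right)} + P{\left(M{\left(0 \right)} \right)}\right) - -289 = \left(232 - 184\right) \left(\frac{9 + 2 \cdot 13^{2} + 10 \cdot 13}{4 + 13} - \left(12 + 6 \cdot 0\right)\right) - -289 = 48 \left(\frac{9 + 2 \cdot 169 + 130}{17} - \left(12 + 0\right)\right) + 289 = 48 \left(\frac{9 + 338 + 130}{17} - 12\right) + 289 = 48 \left(\frac{1}{17} \cdot 477 - 12\right) + 289 = 48 \left(\frac{477}{17} - 12\right) + 289 = 48 \cdot \frac{273}{17} + 289 = \frac{13104}{17} + 289 = \frac{18017}{17}$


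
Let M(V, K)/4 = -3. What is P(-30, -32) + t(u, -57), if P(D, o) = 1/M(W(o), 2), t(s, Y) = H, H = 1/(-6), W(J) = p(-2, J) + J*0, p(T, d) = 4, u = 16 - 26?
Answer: -¼ ≈ -0.25000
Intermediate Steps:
u = -10
W(J) = 4 (W(J) = 4 + J*0 = 4 + 0 = 4)
H = -⅙ ≈ -0.16667
t(s, Y) = -⅙
M(V, K) = -12 (M(V, K) = 4*(-3) = -12)
P(D, o) = -1/12 (P(D, o) = 1/(-12) = -1/12)
P(-30, -32) + t(u, -57) = -1/12 - ⅙ = -¼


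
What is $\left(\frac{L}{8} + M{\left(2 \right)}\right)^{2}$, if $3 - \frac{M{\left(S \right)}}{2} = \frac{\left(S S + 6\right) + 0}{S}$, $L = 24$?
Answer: $1$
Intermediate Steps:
$M{\left(S \right)} = 6 - \frac{2 \left(6 + S^{2}\right)}{S}$ ($M{\left(S \right)} = 6 - 2 \frac{\left(S S + 6\right) + 0}{S} = 6 - 2 \frac{\left(S^{2} + 6\right) + 0}{S} = 6 - 2 \frac{\left(6 + S^{2}\right) + 0}{S} = 6 - 2 \frac{6 + S^{2}}{S} = 6 - \frac{2 \left(6 + S^{2}\right)}{S}$)
$\left(\frac{L}{8} + M{\left(2 \right)}\right)^{2} = \left(\frac{24}{8} - \left(-2 + 6\right)\right)^{2} = \left(24 \cdot \frac{1}{8} - 4\right)^{2} = \left(3 - 4\right)^{2} = \left(-1\right)^{2} = 1$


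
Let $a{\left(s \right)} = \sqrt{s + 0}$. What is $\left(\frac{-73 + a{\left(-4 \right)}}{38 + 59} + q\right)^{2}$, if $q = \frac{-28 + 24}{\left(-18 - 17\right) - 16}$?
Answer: $\frac{11111821}{24472809} - \frac{13340 i}{479859} \approx 0.45405 - 0.0278 i$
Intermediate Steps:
$a{\left(s \right)} = \sqrt{s}$
$q = \frac{4}{51}$ ($q = - \frac{4}{\left(-18 - 17\right) - 16} = - \frac{4}{-35 - 16} = - \frac{4}{-51} = \left(-4\right) \left(- \frac{1}{51}\right) = \frac{4}{51} \approx 0.078431$)
$\left(\frac{-73 + a{\left(-4 \right)}}{38 + 59} + q\right)^{2} = \left(\frac{-73 + \sqrt{-4}}{38 + 59} + \frac{4}{51}\right)^{2} = \left(\frac{-73 + 2 i}{97} + \frac{4}{51}\right)^{2} = \left(\left(-73 + 2 i\right) \frac{1}{97} + \frac{4}{51}\right)^{2} = \left(\left(- \frac{73}{97} + \frac{2 i}{97}\right) + \frac{4}{51}\right)^{2} = \left(- \frac{3335}{4947} + \frac{2 i}{97}\right)^{2}$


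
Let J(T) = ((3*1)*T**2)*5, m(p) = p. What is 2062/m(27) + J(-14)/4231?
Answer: 8803702/114237 ≈ 77.065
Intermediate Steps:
J(T) = 15*T**2 (J(T) = (3*T**2)*5 = 15*T**2)
2062/m(27) + J(-14)/4231 = 2062/27 + (15*(-14)**2)/4231 = 2062*(1/27) + (15*196)*(1/4231) = 2062/27 + 2940*(1/4231) = 2062/27 + 2940/4231 = 8803702/114237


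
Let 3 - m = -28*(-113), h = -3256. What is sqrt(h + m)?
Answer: 3*I*sqrt(713) ≈ 80.106*I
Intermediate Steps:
m = -3161 (m = 3 - (-28)*(-113) = 3 - 1*3164 = 3 - 3164 = -3161)
sqrt(h + m) = sqrt(-3256 - 3161) = sqrt(-6417) = 3*I*sqrt(713)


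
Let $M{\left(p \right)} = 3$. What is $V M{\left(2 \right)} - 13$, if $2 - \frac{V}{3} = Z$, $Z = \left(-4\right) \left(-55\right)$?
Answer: $-1975$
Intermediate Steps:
$Z = 220$
$V = -654$ ($V = 6 - 660 = -654$)
$V M{\left(2 \right)} - 13 = \left(-654\right) 3 - 13 = -1962 - 13 = -1975$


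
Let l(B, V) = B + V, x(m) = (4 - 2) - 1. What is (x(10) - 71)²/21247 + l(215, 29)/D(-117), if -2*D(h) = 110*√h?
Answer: 4900/21247 + 244*I*√13/2145 ≈ 0.23062 + 0.41014*I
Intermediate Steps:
x(m) = 1 (x(m) = 2 - 1 = 1)
D(h) = -55*√h
(x(10) - 71)²/21247 + l(215, 29)/D(-117) = (1 - 71)²/21247 + (215 + 29)/((-165*I*√13)) = (-70)²*(1/21247) + 244/((-165*I*√13)) = 4900*(1/21247) + 244/((-165*I*√13)) = 4900/21247 + 244*(I*√13/2145) = 4900/21247 + 244*I*√13/2145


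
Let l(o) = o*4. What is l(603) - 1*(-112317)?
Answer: 114729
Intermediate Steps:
l(o) = 4*o
l(603) - 1*(-112317) = 4*603 - 1*(-112317) = 2412 + 112317 = 114729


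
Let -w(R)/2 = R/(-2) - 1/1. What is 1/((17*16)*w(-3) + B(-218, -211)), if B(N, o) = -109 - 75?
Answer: -1/456 ≈ -0.0021930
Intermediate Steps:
w(R) = 2 + R (w(R) = -2*(R/(-2) - 1/1) = -2*(R*(-1/2) - 1*1) = -2*(-R/2 - 1) = -2*(-1 - R/2) = 2 + R)
B(N, o) = -184
1/((17*16)*w(-3) + B(-218, -211)) = 1/((17*16)*(2 - 3) - 184) = 1/(272*(-1) - 184) = 1/(-272 - 184) = 1/(-456) = -1/456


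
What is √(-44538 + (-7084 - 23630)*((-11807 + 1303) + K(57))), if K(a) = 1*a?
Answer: 366*√2395 ≈ 17912.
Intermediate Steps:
K(a) = a
√(-44538 + (-7084 - 23630)*((-11807 + 1303) + K(57))) = √(-44538 + (-7084 - 23630)*((-11807 + 1303) + 57)) = √(-44538 - 30714*(-10504 + 57)) = √(-44538 - 30714*(-10447)) = √(-44538 + 320869158) = √320824620 = 366*√2395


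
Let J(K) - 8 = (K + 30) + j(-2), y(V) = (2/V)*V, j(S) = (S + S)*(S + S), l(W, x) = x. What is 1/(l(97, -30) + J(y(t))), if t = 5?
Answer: 1/26 ≈ 0.038462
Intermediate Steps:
j(S) = 4*S² (j(S) = (2*S)*(2*S) = 4*S²)
y(V) = 2
J(K) = 54 + K (J(K) = 8 + ((K + 30) + 4*(-2)²) = 8 + ((30 + K) + 4*4) = 8 + ((30 + K) + 16) = 8 + (46 + K) = 54 + K)
1/(l(97, -30) + J(y(t))) = 1/(-30 + (54 + 2)) = 1/(-30 + 56) = 1/26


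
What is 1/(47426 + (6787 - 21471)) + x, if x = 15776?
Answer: 516537793/32742 ≈ 15776.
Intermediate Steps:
1/(47426 + (6787 - 21471)) + x = 1/(47426 + (6787 - 21471)) + 15776 = 1/(47426 - 14684) + 15776 = 1/32742 + 15776 = 516537793/32742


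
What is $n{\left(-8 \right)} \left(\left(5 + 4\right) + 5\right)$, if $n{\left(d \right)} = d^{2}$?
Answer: $896$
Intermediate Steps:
$n{\left(-8 \right)} \left(\left(5 + 4\right) + 5\right) = \left(-8\right)^{2} \left(\left(5 + 4\right) + 5\right) = 64 \left(9 + 5\right) = 64 \cdot 14 = 896$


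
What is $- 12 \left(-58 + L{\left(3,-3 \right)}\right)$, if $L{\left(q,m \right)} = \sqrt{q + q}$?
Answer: $696 - 12 \sqrt{6} \approx 666.61$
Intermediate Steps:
$L{\left(q,m \right)} = \sqrt{2} \sqrt{q}$ ($L{\left(q,m \right)} = \sqrt{2 q} = \sqrt{2} \sqrt{q}$)
$- 12 \left(-58 + L{\left(3,-3 \right)}\right) = - 12 \left(-58 + \sqrt{2} \sqrt{3}\right) = - 12 \left(-58 + \sqrt{6}\right) = 696 - 12 \sqrt{6}$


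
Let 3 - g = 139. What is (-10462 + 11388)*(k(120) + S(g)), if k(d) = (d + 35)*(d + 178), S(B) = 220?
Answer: 42975660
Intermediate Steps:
g = -136 (g = 3 - 1*139 = 3 - 139 = -136)
k(d) = (35 + d)*(178 + d)
(-10462 + 11388)*(k(120) + S(g)) = (-10462 + 11388)*((6230 + 120² + 213*120) + 220) = 926*((6230 + 14400 + 25560) + 220) = 926*(46190 + 220) = 926*46410 = 42975660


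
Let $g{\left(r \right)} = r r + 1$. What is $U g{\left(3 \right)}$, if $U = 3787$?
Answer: $37870$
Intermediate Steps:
$g{\left(r \right)} = 1 + r^{2}$ ($g{\left(r \right)} = r^{2} + 1 = 1 + r^{2}$)
$U g{\left(3 \right)} = 3787 \left(1 + 3^{2}\right) = 3787 \left(1 + 9\right) = 3787 \cdot 10 = 37870$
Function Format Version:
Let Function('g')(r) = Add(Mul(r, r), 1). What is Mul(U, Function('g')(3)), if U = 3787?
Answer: 37870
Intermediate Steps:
Function('g')(r) = Add(1, Pow(r, 2)) (Function('g')(r) = Add(Pow(r, 2), 1) = Add(1, Pow(r, 2)))
Mul(U, Function('g')(3)) = Mul(3787, Add(1, Pow(3, 2))) = Mul(3787, Add(1, 9)) = Mul(3787, 10) = 37870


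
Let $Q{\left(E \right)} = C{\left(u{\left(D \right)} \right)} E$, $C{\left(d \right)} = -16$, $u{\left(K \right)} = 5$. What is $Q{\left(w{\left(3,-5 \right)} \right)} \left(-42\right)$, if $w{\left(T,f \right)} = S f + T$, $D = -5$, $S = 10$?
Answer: $-31584$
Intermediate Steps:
$w{\left(T,f \right)} = T + 10 f$ ($w{\left(T,f \right)} = 10 f + T = T + 10 f$)
$Q{\left(E \right)} = - 16 E$
$Q{\left(w{\left(3,-5 \right)} \right)} \left(-42\right) = - 16 \left(3 + 10 \left(-5\right)\right) \left(-42\right) = - 16 \left(3 - 50\right) \left(-42\right) = \left(-16\right) \left(-47\right) \left(-42\right) = 752 \left(-42\right) = -31584$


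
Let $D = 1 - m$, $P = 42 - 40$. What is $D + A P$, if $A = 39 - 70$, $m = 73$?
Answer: $-134$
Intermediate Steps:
$P = 2$
$D = -72$ ($D = 1 - 73 = -72$)
$A = -31$
$D + A P = -72 - 62 = -134$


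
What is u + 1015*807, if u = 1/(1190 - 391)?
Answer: 654464896/799 ≈ 8.1911e+5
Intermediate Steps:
u = 1/799 ≈ 0.0012516
u + 1015*807 = 1/799 + 1015*807 = 1/799 + 819105 = 654464896/799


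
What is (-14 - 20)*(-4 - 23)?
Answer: 918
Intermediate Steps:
(-14 - 20)*(-4 - 23) = -34*(-27) = 918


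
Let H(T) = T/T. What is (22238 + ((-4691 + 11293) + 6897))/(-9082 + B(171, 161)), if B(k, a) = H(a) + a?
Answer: -35737/8920 ≈ -4.0064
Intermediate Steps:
H(T) = 1
B(k, a) = 1 + a
(22238 + ((-4691 + 11293) + 6897))/(-9082 + B(171, 161)) = (22238 + ((-4691 + 11293) + 6897))/(-9082 + (1 + 161)) = (22238 + (6602 + 6897))/(-9082 + 162) = (22238 + 13499)/(-8920) = 35737*(-1/8920) = -35737/8920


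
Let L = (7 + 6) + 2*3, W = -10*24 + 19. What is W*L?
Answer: -4199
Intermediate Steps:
W = -221 (W = -240 + 19 = -221)
L = 19 (L = 13 + 6 = 19)
W*L = -221*19 = -4199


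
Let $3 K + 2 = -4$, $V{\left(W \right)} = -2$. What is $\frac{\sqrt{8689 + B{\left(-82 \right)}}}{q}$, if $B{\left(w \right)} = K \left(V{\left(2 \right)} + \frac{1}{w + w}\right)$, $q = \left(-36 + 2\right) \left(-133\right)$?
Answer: $\frac{3 \sqrt{6494646}}{370804} \approx 0.020618$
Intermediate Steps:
$K = -2$ ($K = - \frac{2}{3} + \frac{1}{3} \left(-4\right) = - \frac{2}{3} - \frac{4}{3} = -2$)
$q = 4522$ ($q = \left(-34\right) \left(-133\right) = 4522$)
$B{\left(w \right)} = 4 - \frac{1}{w}$ ($B{\left(w \right)} = - 2 \left(-2 + \frac{1}{w + w}\right) = - 2 \left(-2 + \frac{1}{2 w}\right) = 4 - \frac{1}{w}$)
$\frac{\sqrt{8689 + B{\left(-82 \right)}}}{q} = \frac{\sqrt{8689 + \left(4 - \frac{1}{-82}\right)}}{4522} = \sqrt{8689 + \left(4 - - \frac{1}{82}\right)} \frac{1}{4522} = \sqrt{8689 + \left(4 + \frac{1}{82}\right)} \frac{1}{4522} = \sqrt{8689 + \frac{329}{82}} \cdot \frac{1}{4522} = \sqrt{\frac{712827}{82}} \cdot \frac{1}{4522} = \frac{3 \sqrt{6494646}}{82} \cdot \frac{1}{4522} = \frac{3 \sqrt{6494646}}{370804}$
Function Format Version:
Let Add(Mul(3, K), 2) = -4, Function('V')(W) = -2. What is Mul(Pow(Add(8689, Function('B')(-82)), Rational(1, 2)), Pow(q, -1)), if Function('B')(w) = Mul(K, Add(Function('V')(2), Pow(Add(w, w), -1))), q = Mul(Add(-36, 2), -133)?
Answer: Mul(Rational(3, 370804), Pow(6494646, Rational(1, 2))) ≈ 0.020618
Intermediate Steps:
K = -2 (K = Add(Rational(-2, 3), Mul(Rational(1, 3), -4)) = Add(Rational(-2, 3), Rational(-4, 3)) = -2)
q = 4522 (q = Mul(-34, -133) = 4522)
Function('B')(w) = Add(4, Mul(-1, Pow(w, -1))) (Function('B')(w) = Mul(-2, Add(-2, Pow(Add(w, w), -1))) = Mul(-2, Add(-2, Pow(Mul(2, w), -1))) = Mul(-2, Add(-2, Mul(Rational(1, 2), Pow(w, -1)))) = Add(4, Mul(-1, Pow(w, -1))))
Mul(Pow(Add(8689, Function('B')(-82)), Rational(1, 2)), Pow(q, -1)) = Mul(Pow(Add(8689, Add(4, Mul(-1, Pow(-82, -1)))), Rational(1, 2)), Pow(4522, -1)) = Mul(Pow(Add(8689, Add(4, Mul(-1, Rational(-1, 82)))), Rational(1, 2)), Rational(1, 4522)) = Mul(Pow(Add(8689, Add(4, Rational(1, 82))), Rational(1, 2)), Rational(1, 4522)) = Mul(Pow(Add(8689, Rational(329, 82)), Rational(1, 2)), Rational(1, 4522)) = Mul(Pow(Rational(712827, 82), Rational(1, 2)), Rational(1, 4522)) = Mul(Mul(Rational(3, 82), Pow(6494646, Rational(1, 2))), Rational(1, 4522)) = Mul(Rational(3, 370804), Pow(6494646, Rational(1, 2)))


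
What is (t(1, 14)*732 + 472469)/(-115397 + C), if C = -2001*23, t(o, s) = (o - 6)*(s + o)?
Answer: -417569/161420 ≈ -2.5868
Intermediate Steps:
t(o, s) = (-6 + o)*(o + s)
C = -46023
(t(1, 14)*732 + 472469)/(-115397 + C) = ((1² - 6*1 - 6*14 + 1*14)*732 + 472469)/(-115397 - 46023) = ((1 - 6 - 84 + 14)*732 + 472469)/(-161420) = (-75*732 + 472469)*(-1/161420) = (-54900 + 472469)*(-1/161420) = 417569*(-1/161420) = -417569/161420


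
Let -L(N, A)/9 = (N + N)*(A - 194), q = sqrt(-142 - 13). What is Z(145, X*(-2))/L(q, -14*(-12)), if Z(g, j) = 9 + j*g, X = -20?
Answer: -5809*I*sqrt(155)/72540 ≈ -0.99699*I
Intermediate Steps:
q = I*sqrt(155) (q = sqrt(-155) = I*sqrt(155) ≈ 12.45*I)
Z(g, j) = 9 + g*j
L(N, A) = -18*N*(-194 + A) (L(N, A) = -9*(N + N)*(A - 194) = -9*2*N*(-194 + A) = -18*N*(-194 + A))
Z(145, X*(-2))/L(q, -14*(-12)) = (9 + 145*(-20*(-2)))/((18*(I*sqrt(155))*(194 - (-14)*(-12)))) = (9 + 145*40)/((18*(I*sqrt(155))*(194 - 1*168))) = (9 + 5800)/((18*(I*sqrt(155))*(194 - 168))) = 5809/((18*(I*sqrt(155))*26)) = 5809/((468*I*sqrt(155))) = 5809*(-I*sqrt(155)/72540) = -5809*I*sqrt(155)/72540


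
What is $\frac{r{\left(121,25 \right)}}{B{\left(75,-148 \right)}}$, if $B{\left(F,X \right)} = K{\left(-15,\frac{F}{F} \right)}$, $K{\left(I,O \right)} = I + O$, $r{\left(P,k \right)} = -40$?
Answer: $\frac{20}{7} \approx 2.8571$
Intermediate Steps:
$B{\left(F,X \right)} = -14$ ($B{\left(F,X \right)} = -15 + \frac{F}{F} = -15 + 1 = -14$)
$\frac{r{\left(121,25 \right)}}{B{\left(75,-148 \right)}} = - \frac{40}{-14} = \left(-40\right) \left(- \frac{1}{14}\right) = \frac{20}{7}$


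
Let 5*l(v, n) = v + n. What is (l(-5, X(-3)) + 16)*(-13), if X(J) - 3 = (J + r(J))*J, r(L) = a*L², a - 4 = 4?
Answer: 1677/5 ≈ 335.40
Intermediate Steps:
a = 8 (a = 4 + 4 = 8)
r(L) = 8*L²
X(J) = 3 + J*(J + 8*J²) (X(J) = 3 + (J + 8*J²)*J = 3 + J*(J + 8*J²))
l(v, n) = n/5 + v/5 (l(v, n) = (v + n)/5 = (n + v)/5 = n/5 + v/5)
(l(-5, X(-3)) + 16)*(-13) = (((3 + (-3)² + 8*(-3)³)/5 + (⅕)*(-5)) + 16)*(-13) = (((3 + 9 + 8*(-27))/5 - 1) + 16)*(-13) = (((3 + 9 - 216)/5 - 1) + 16)*(-13) = (((⅕)*(-204) - 1) + 16)*(-13) = ((-204/5 - 1) + 16)*(-13) = (-209/5 + 16)*(-13) = -129/5*(-13) = 1677/5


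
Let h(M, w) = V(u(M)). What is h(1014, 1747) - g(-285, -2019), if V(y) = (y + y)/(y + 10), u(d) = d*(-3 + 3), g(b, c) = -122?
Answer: 122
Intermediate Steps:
u(d) = 0 (u(d) = d*0 = 0)
V(y) = 2*y/(10 + y) (V(y) = (2*y)/(10 + y) = 2*y/(10 + y))
h(M, w) = 0 (h(M, w) = 2*0/(10 + 0) = 2*0/10 = 2*0*(1/10) = 0)
h(1014, 1747) - g(-285, -2019) = 0 - 1*(-122) = 0 + 122 = 122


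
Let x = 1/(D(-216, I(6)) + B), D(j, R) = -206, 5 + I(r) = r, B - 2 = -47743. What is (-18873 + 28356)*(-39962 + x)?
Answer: -18169978156245/47947 ≈ -3.7896e+8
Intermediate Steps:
B = -47741 (B = 2 - 47743 = -47741)
I(r) = -5 + r
x = -1/47947 (x = 1/(-206 - 47741) = 1/(-47947) = -1/47947 ≈ -2.0856e-5)
(-18873 + 28356)*(-39962 + x) = (-18873 + 28356)*(-39962 - 1/47947) = 9483*(-1916058015/47947) = -18169978156245/47947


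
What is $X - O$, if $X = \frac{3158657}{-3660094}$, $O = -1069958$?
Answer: $\frac{3916143697395}{3660094} \approx 1.07 \cdot 10^{6}$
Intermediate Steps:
$X = - \frac{3158657}{3660094}$ ($X = 3158657 \left(- \frac{1}{3660094}\right) = - \frac{3158657}{3660094} \approx -0.863$)
$X - O = - \frac{3158657}{3660094} - -1069958 = - \frac{3158657}{3660094} + 1069958 = \frac{3916143697395}{3660094}$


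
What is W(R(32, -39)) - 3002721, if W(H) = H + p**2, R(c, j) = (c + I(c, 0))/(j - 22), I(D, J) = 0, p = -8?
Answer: -183162109/61 ≈ -3.0027e+6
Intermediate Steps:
R(c, j) = c/(-22 + j) (R(c, j) = (c + 0)/(j - 22) = c/(-22 + j))
W(H) = 64 + H (W(H) = H + (-8)**2 = H + 64 = 64 + H)
W(R(32, -39)) - 3002721 = (64 + 32/(-22 - 39)) - 3002721 = (64 + 32/(-61)) - 3002721 = (64 + 32*(-1/61)) - 3002721 = (64 - 32/61) - 3002721 = 3872/61 - 3002721 = -183162109/61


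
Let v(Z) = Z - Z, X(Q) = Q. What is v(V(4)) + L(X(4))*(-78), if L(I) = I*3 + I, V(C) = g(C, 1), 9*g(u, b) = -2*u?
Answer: -1248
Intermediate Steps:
g(u, b) = -2*u/9 (g(u, b) = (-2*u)/9 = -2*u/9)
V(C) = -2*C/9
v(Z) = 0
L(I) = 4*I (L(I) = 3*I + I = 4*I)
v(V(4)) + L(X(4))*(-78) = 0 + (4*4)*(-78) = 0 + 16*(-78) = 0 - 1248 = -1248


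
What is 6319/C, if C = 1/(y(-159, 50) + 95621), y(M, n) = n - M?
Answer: 605549770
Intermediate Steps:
C = 1/95830 (C = 1/((50 - 1*(-159)) + 95621) = 1/((50 + 159) + 95621) = 1/(209 + 95621) = 1/95830 ≈ 1.0435e-5)
6319/C = 6319/(1/95830) = 6319*95830 = 605549770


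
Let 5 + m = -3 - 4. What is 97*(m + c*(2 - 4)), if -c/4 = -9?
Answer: -8148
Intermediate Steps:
c = 36 (c = -4*(-9) = 36)
m = -12 (m = -5 + (-3 - 4) = -5 - 7 = -12)
97*(m + c*(2 - 4)) = 97*(-12 + 36*(2 - 4)) = 97*(-12 + 36*(-2)) = 97*(-12 - 72) = 97*(-84) = -8148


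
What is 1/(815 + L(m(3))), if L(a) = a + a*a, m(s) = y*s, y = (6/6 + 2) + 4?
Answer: 1/1277 ≈ 0.00078308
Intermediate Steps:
y = 7 (y = (6*(⅙) + 2) + 4 = (1 + 2) + 4 = 3 + 4 = 7)
m(s) = 7*s
L(a) = a + a²
1/(815 + L(m(3))) = 1/(815 + (7*3)*(1 + 7*3)) = 1/(815 + 21*(1 + 21)) = 1/(815 + 21*22) = 1/(815 + 462) = 1/1277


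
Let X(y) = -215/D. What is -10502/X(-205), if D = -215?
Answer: -10502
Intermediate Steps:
X(y) = 1 (X(y) = -215/(-215) = -215*(-1/215) = 1)
-10502/X(-205) = -10502/1 = -10502*1 = -10502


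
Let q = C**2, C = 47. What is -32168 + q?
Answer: -29959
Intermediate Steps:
q = 2209 (q = 47**2 = 2209)
-32168 + q = -32168 + 2209 = -29959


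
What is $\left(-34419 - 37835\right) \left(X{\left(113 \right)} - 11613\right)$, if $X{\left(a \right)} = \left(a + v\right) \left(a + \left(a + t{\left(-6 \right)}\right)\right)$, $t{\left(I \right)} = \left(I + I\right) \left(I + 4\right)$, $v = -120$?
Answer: $965530202$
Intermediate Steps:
$t{\left(I \right)} = 2 I \left(4 + I\right)$
$X{\left(a \right)} = \left(-120 + a\right) \left(24 + 2 a\right)$ ($X{\left(a \right)} = \left(a - 120\right) \left(a + \left(a + 2 \left(-6\right) \left(4 - 6\right)\right)\right) = \left(-120 + a\right) \left(a + \left(a + 2 \left(-6\right) \left(-2\right)\right)\right) = \left(-120 + a\right) \left(a + \left(a + 24\right)\right) = \left(-120 + a\right) \left(a + \left(24 + a\right)\right) = \left(-120 + a\right) \left(24 + 2 a\right)$)
$\left(-34419 - 37835\right) \left(X{\left(113 \right)} - 11613\right) = \left(-34419 - 37835\right) \left(\left(-2880 - 24408 + 2 \cdot 113^{2}\right) - 11613\right) = - 72254 \left(\left(-2880 - 24408 + 2 \cdot 12769\right) - 11613\right) = - 72254 \left(\left(-2880 - 24408 + 25538\right) - 11613\right) = - 72254 \left(-1750 - 11613\right) = \left(-72254\right) \left(-13363\right) = 965530202$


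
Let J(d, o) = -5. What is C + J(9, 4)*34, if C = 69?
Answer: -101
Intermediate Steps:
C + J(9, 4)*34 = 69 - 5*34 = 69 - 170 = -101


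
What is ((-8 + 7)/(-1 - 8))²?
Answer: 1/81 ≈ 0.012346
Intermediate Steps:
((-8 + 7)/(-1 - 8))² = (-1/(-9))² = (-1*(-⅑))² = (⅑)² = 1/81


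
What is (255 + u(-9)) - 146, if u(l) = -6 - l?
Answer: 112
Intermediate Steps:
(255 + u(-9)) - 146 = (255 + (-6 - 1*(-9))) - 146 = (255 + (-6 + 9)) - 146 = (255 + 3) - 146 = 258 - 146 = 112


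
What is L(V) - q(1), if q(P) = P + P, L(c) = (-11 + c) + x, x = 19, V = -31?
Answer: -25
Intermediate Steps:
L(c) = 8 + c (L(c) = (-11 + c) + 19 = 8 + c)
q(P) = 2*P
L(V) - q(1) = (8 - 31) - 2 = -23 - 1*2 = -23 - 2 = -25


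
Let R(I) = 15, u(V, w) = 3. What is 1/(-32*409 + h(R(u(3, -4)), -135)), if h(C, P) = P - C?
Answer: -1/13238 ≈ -7.5540e-5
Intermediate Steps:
1/(-32*409 + h(R(u(3, -4)), -135)) = 1/(-32*409 + (-135 - 1*15)) = 1/(-13088 + (-135 - 15)) = 1/(-13088 - 150) = 1/(-13238) = -1/13238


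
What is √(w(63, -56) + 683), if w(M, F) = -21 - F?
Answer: √718 ≈ 26.796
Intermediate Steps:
√(w(63, -56) + 683) = √((-21 - 1*(-56)) + 683) = √((-21 + 56) + 683) = √(35 + 683) = √718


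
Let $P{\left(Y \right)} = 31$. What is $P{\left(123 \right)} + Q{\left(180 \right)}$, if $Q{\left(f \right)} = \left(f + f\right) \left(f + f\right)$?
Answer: $129631$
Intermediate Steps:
$Q{\left(f \right)} = 4 f^{2}$ ($Q{\left(f \right)} = 2 f 2 f = 4 f^{2}$)
$P{\left(123 \right)} + Q{\left(180 \right)} = 31 + 4 \cdot 180^{2} = 31 + 4 \cdot 32400 = 31 + 129600 = 129631$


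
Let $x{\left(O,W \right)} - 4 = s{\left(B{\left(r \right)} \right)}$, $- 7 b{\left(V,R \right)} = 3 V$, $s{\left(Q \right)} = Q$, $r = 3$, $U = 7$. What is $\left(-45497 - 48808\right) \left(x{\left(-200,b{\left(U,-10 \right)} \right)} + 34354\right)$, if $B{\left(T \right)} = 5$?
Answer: $-3240602715$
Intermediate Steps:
$b{\left(V,R \right)} = - \frac{3 V}{7}$
$x{\left(O,W \right)} = 9$ ($x{\left(O,W \right)} = 4 + 5 = 9$)
$\left(-45497 - 48808\right) \left(x{\left(-200,b{\left(U,-10 \right)} \right)} + 34354\right) = \left(-45497 - 48808\right) \left(9 + 34354\right) = \left(-94305\right) 34363 = -3240602715$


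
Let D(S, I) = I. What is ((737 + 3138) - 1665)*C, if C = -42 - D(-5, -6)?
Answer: -79560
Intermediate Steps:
C = -36 (C = -42 - 1*(-6) = -42 + 6 = -36)
((737 + 3138) - 1665)*C = ((737 + 3138) - 1665)*(-36) = (3875 - 1665)*(-36) = 2210*(-36) = -79560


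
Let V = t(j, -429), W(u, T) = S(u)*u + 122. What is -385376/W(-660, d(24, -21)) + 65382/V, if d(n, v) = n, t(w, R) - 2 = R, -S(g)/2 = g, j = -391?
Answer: -28394133122/185975153 ≈ -152.68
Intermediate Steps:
S(g) = -2*g
t(w, R) = 2 + R
W(u, T) = 122 - 2*u**2 (W(u, T) = (-2*u)*u + 122 = -2*u**2 + 122 = 122 - 2*u**2)
V = -427 (V = 2 - 429 = -427)
-385376/W(-660, d(24, -21)) + 65382/V = -385376/(122 - 2*(-660)**2) + 65382/(-427) = -385376/(122 - 2*435600) + 65382*(-1/427) = -385376/(122 - 871200) - 65382/427 = -385376/(-871078) - 65382/427 = -385376*(-1/871078) - 65382/427 = 192688/435539 - 65382/427 = -28394133122/185975153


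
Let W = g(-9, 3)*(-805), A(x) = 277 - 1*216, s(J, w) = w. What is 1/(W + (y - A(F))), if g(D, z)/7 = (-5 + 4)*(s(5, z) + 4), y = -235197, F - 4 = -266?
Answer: -1/195813 ≈ -5.1069e-6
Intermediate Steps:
F = -262 (F = 4 - 266 = -262)
A(x) = 61 (A(x) = 277 - 216 = 61)
g(D, z) = -28 - 7*z (g(D, z) = 7*((-5 + 4)*(z + 4)) = 7*(-(4 + z)) = 7*(-4 - z) = -28 - 7*z)
W = 39445 (W = (-28 - 7*3)*(-805) = (-28 - 21)*(-805) = -49*(-805) = 39445)
1/(W + (y - A(F))) = 1/(39445 + (-235197 - 1*61)) = 1/(39445 + (-235197 - 61)) = 1/(39445 - 235258) = 1/(-195813) = -1/195813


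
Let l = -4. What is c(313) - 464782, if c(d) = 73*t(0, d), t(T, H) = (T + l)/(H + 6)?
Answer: -148265750/319 ≈ -4.6478e+5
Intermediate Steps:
t(T, H) = (-4 + T)/(6 + H) (t(T, H) = (T - 4)/(H + 6) = (-4 + T)/(6 + H))
c(d) = -292/(6 + d) (c(d) = 73*((-4 + 0)/(6 + d)) = 73*(-4/(6 + d)) = -292/(6 + d))
c(313) - 464782 = -292/(6 + 313) - 464782 = -292/319 - 464782 = -148265750/319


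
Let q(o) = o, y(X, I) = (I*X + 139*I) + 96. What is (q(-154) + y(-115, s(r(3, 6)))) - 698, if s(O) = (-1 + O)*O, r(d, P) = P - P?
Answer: -756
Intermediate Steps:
r(d, P) = 0
s(O) = O*(-1 + O)
y(X, I) = 96 + 139*I + I*X (y(X, I) = (139*I + I*X) + 96 = 96 + 139*I + I*X)
(q(-154) + y(-115, s(r(3, 6)))) - 698 = (-154 + (96 + 139*(0*(-1 + 0)) + (0*(-1 + 0))*(-115))) - 698 = (-154 + (96 + 139*(0*(-1)) + (0*(-1))*(-115))) - 698 = (-154 + (96 + 139*0 + 0*(-115))) - 698 = (-154 + (96 + 0 + 0)) - 698 = (-154 + 96) - 698 = -58 - 698 = -756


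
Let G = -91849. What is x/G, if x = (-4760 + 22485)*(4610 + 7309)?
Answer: -211264275/91849 ≈ -2300.1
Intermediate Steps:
x = 211264275 (x = 17725*11919 = 211264275)
x/G = 211264275/(-91849) = 211264275*(-1/91849) = -211264275/91849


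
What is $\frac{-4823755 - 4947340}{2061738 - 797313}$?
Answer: $- \frac{1954219}{252885} \approx -7.7277$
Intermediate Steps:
$\frac{-4823755 - 4947340}{2061738 - 797313} = - \frac{9771095}{1264425} = \left(-9771095\right) \frac{1}{1264425} = - \frac{1954219}{252885}$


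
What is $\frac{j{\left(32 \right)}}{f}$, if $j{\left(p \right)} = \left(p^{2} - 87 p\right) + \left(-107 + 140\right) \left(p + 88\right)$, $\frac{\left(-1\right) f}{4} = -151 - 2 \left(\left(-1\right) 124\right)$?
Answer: $- \frac{550}{97} \approx -5.6701$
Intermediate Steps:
$f = -388$ ($f = - 4 \left(-151 - 2 \left(\left(-1\right) 124\right)\right) = - 4 \left(-151 - -248\right) = - 4 \left(-151 + 248\right) = \left(-4\right) 97 = -388$)
$j{\left(p \right)} = 2904 + p^{2} - 54 p$ ($j{\left(p \right)} = \left(p^{2} - 87 p\right) + 33 \left(88 + p\right) = \left(p^{2} - 87 p\right) + \left(2904 + 33 p\right) = 2904 + p^{2} - 54 p$)
$\frac{j{\left(32 \right)}}{f} = \frac{2904 + 32^{2} - 1728}{-388} = \left(2904 + 1024 - 1728\right) \left(- \frac{1}{388}\right) = 2200 \left(- \frac{1}{388}\right) = - \frac{550}{97}$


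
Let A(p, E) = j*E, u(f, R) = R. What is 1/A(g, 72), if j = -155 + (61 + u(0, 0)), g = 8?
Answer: -1/6768 ≈ -0.00014775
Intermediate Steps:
j = -94 (j = -155 + (61 + 0) = -155 + 61 = -94)
A(p, E) = -94*E
1/A(g, 72) = 1/(-94*72) = 1/(-6768) = -1/6768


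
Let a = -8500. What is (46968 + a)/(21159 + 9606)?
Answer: 38468/30765 ≈ 1.2504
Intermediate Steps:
(46968 + a)/(21159 + 9606) = (46968 - 8500)/(21159 + 9606) = 38468/30765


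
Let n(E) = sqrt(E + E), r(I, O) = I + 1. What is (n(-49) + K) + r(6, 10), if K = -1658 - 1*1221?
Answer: -2872 + 7*I*sqrt(2) ≈ -2872.0 + 9.8995*I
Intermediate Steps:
r(I, O) = 1 + I
K = -2879 (K = -1658 - 1221 = -2879)
n(E) = sqrt(2)*sqrt(E) (n(E) = sqrt(2*E) = sqrt(2)*sqrt(E))
(n(-49) + K) + r(6, 10) = (sqrt(2)*sqrt(-49) - 2879) + (1 + 6) = (sqrt(2)*(7*I) - 2879) + 7 = (7*I*sqrt(2) - 2879) + 7 = (-2879 + 7*I*sqrt(2)) + 7 = -2872 + 7*I*sqrt(2)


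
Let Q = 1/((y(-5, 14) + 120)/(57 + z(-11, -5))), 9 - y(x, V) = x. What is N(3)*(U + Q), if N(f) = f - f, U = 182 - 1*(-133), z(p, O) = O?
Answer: 0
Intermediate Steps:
y(x, V) = 9 - x
U = 315 (U = 182 + 133 = 315)
Q = 26/67 (Q = 1/(((9 - 1*(-5)) + 120)/(57 - 5)) = 1/(((9 + 5) + 120)/52) = 1/((14 + 120)*(1/52)) = 1/(134*(1/52)) = 1/(67/26) = 26/67 ≈ 0.38806)
N(f) = 0
N(3)*(U + Q) = 0*(315 + 26/67) = 0*(21131/67) = 0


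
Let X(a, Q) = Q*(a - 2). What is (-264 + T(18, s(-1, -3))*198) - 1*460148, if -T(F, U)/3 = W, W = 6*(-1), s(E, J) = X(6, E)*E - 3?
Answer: -456848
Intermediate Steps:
X(a, Q) = Q*(-2 + a)
s(E, J) = -3 + 4*E**2 (s(E, J) = (E*(-2 + 6))*E - 3 = (E*4)*E - 3 = (4*E)*E - 3 = 4*E**2 - 3 = -3 + 4*E**2)
W = -6
T(F, U) = 18 (T(F, U) = -3*(-6) = 18)
(-264 + T(18, s(-1, -3))*198) - 1*460148 = (-264 + 18*198) - 1*460148 = (-264 + 3564) - 460148 = 3300 - 460148 = -456848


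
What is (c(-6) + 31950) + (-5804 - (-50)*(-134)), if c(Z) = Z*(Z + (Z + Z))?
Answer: 19554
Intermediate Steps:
c(Z) = 3*Z**2 (c(Z) = Z*(Z + 2*Z) = Z*(3*Z) = 3*Z**2)
(c(-6) + 31950) + (-5804 - (-50)*(-134)) = (3*(-6)**2 + 31950) + (-5804 - (-50)*(-134)) = (3*36 + 31950) + (-5804 - 1*6700) = (108 + 31950) + (-5804 - 6700) = 32058 - 12504 = 19554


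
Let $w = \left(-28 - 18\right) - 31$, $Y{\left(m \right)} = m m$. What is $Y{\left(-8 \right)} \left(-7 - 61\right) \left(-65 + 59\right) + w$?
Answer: $26035$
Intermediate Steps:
$Y{\left(m \right)} = m^{2}$
$w = -77$ ($w = \left(-28 - 18\right) - 31 = -46 - 31 = -77$)
$Y{\left(-8 \right)} \left(-7 - 61\right) \left(-65 + 59\right) + w = \left(-8\right)^{2} \left(-7 - 61\right) \left(-65 + 59\right) - 77 = 64 \left(\left(-68\right) \left(-6\right)\right) - 77 = 64 \cdot 408 - 77 = 26112 - 77 = 26035$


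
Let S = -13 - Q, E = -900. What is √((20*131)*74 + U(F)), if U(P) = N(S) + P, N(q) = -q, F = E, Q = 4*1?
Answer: √192997 ≈ 439.31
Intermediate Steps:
Q = 4
F = -900
S = -17 (S = -13 - 1*4 = -13 - 4 = -17)
U(P) = 17 + P (U(P) = -1*(-17) + P = 17 + P)
√((20*131)*74 + U(F)) = √((20*131)*74 + (17 - 900)) = √(2620*74 - 883) = √(193880 - 883) = √192997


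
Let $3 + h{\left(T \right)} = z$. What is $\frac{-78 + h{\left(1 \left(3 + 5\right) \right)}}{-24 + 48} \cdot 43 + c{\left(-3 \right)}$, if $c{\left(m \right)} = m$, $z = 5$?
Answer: $- \frac{835}{6} \approx -139.17$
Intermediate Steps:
$h{\left(T \right)} = 2$ ($h{\left(T \right)} = -3 + 5 = 2$)
$\frac{-78 + h{\left(1 \left(3 + 5\right) \right)}}{-24 + 48} \cdot 43 + c{\left(-3 \right)} = \frac{-78 + 2}{-24 + 48} \cdot 43 - 3 = - \frac{76}{24} \cdot 43 - 3 = \left(-76\right) \frac{1}{24} \cdot 43 - 3 = \left(- \frac{19}{6}\right) 43 - 3 = - \frac{817}{6} - 3 = - \frac{835}{6}$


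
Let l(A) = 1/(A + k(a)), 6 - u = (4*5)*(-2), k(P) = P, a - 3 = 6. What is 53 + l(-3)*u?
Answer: 182/3 ≈ 60.667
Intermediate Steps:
a = 9 (a = 3 + 6 = 9)
u = 46 (u = 6 - 4*5*(-2) = 6 - 20*(-2) = 6 - 1*(-40) = 6 + 40 = 46)
l(A) = 1/(9 + A) (l(A) = 1/(A + 9) = 1/(9 + A))
53 + l(-3)*u = 53 + 46/(9 - 3) = 53 + 46/6 = 53 + (1/6)*46 = 53 + 23/3 = 182/3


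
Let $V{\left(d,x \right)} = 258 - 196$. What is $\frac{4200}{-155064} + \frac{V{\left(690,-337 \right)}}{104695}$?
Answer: $- \frac{2560149}{96633485} \approx -0.026493$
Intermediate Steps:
$V{\left(d,x \right)} = 62$
$\frac{4200}{-155064} + \frac{V{\left(690,-337 \right)}}{104695} = \frac{4200}{-155064} + \frac{62}{104695} = 4200 \left(- \frac{1}{155064}\right) + 62 \cdot \frac{1}{104695} = - \frac{25}{923} + \frac{62}{104695} = - \frac{2560149}{96633485}$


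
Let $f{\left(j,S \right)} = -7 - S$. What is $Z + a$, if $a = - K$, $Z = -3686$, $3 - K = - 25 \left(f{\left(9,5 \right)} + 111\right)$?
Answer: $-6164$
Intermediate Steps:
$K = 2478$ ($K = 3 - - 25 \left(\left(-7 - 5\right) + 111\right) = 3 - - 25 \left(-12 + 111\right) = 3 - \left(-25\right) 99 = 3 - -2475 = 3 + 2475 = 2478$)
$a = -2478$ ($a = \left(-1\right) 2478 = -2478$)
$Z + a = -3686 - 2478 = -6164$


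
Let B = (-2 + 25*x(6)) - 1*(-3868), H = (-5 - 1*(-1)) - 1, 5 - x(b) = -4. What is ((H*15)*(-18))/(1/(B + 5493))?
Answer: 12938400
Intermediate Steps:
x(b) = 9 (x(b) = 5 - 1*(-4) = 5 + 4 = 9)
H = -5 (H = (-5 + 1) - 1 = -4 - 1 = -5)
B = 4091 (B = (-2 + 25*9) - 1*(-3868) = (-2 + 225) + 3868 = 223 + 3868 = 4091)
((H*15)*(-18))/(1/(B + 5493)) = (-5*15*(-18))/(1/(4091 + 5493)) = (-75*(-18))/(1/9584) = 1350/(1/9584) = 1350*9584 = 12938400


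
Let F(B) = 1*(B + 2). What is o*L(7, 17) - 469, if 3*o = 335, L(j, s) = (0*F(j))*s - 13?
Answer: -5762/3 ≈ -1920.7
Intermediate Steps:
F(B) = 2 + B (F(B) = 1*(2 + B) = 2 + B)
L(j, s) = -13 (L(j, s) = (0*(2 + j))*s - 13 = 0*s - 13 = 0 - 13 = -13)
o = 335/3 (o = (⅓)*335 = 335/3 ≈ 111.67)
o*L(7, 17) - 469 = (335/3)*(-13) - 469 = -4355/3 - 469 = -5762/3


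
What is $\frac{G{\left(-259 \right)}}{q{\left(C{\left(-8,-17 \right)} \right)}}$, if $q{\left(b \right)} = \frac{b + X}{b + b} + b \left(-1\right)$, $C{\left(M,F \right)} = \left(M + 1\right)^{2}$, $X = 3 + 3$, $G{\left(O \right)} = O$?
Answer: $\frac{25382}{4747} \approx 5.347$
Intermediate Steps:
$X = 6$
$C{\left(M,F \right)} = \left(1 + M\right)^{2}$
$q{\left(b \right)} = - b + \frac{6 + b}{2 b}$ ($q{\left(b \right)} = \frac{b + 6}{b + b} + b \left(-1\right) = \frac{6 + b}{2 b} - b = - b + \frac{6 + b}{2 b}$)
$\frac{G{\left(-259 \right)}}{q{\left(C{\left(-8,-17 \right)} \right)}} = - \frac{259}{\frac{1}{2} - \left(1 - 8\right)^{2} + \frac{3}{\left(1 - 8\right)^{2}}} = - \frac{259}{\frac{1}{2} - \left(-7\right)^{2} + \frac{3}{\left(-7\right)^{2}}} = - \frac{259}{\frac{1}{2} - 49 + \frac{3}{49}} = - \frac{259}{- \frac{4747}{98}} = \left(-259\right) \left(- \frac{98}{4747}\right) = \frac{25382}{4747}$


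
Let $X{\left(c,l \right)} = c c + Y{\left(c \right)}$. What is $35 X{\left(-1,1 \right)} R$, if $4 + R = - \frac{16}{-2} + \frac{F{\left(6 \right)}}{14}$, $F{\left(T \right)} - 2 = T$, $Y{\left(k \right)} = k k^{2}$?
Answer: $0$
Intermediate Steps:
$Y{\left(k \right)} = k^{3}$
$F{\left(T \right)} = 2 + T$
$R = \frac{32}{7}$ ($R = -4 + \left(- \frac{16}{-2} + \frac{2 + 6}{14}\right) = -4 + \left(\left(-16\right) \left(- \frac{1}{2}\right) + 8 \cdot \frac{1}{14}\right) = -4 + \left(8 + \frac{4}{7}\right) = -4 + \frac{60}{7} = \frac{32}{7} \approx 4.5714$)
$X{\left(c,l \right)} = c^{2} + c^{3}$ ($X{\left(c,l \right)} = c c + c^{3} = c^{2} + c^{3}$)
$35 X{\left(-1,1 \right)} R = 35 \left(-1\right)^{2} \left(1 - 1\right) \frac{32}{7} = 35 \cdot 1 \cdot 0 \cdot \frac{32}{7} = 35 \cdot 0 \cdot \frac{32}{7} = 0 \cdot \frac{32}{7} = 0$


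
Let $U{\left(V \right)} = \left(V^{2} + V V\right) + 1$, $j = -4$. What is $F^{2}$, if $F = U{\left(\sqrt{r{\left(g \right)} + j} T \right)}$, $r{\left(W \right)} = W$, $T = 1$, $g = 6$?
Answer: $25$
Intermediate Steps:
$U{\left(V \right)} = 1 + 2 V^{2}$ ($U{\left(V \right)} = \left(V^{2} + V^{2}\right) + 1 = 2 V^{2} + 1 = 1 + 2 V^{2}$)
$F = 5$ ($F = 1 + 2 \left(\sqrt{6 - 4} \cdot 1\right)^{2} = 1 + 2 \left(\sqrt{2} \cdot 1\right)^{2} = 1 + 2 \left(\sqrt{2}\right)^{2} = 1 + 2 \cdot 2 = 1 + 4 = 5$)
$F^{2} = 5^{2} = 25$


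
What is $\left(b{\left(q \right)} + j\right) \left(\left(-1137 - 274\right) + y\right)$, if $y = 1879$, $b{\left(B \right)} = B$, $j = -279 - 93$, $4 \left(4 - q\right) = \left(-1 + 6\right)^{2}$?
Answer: $-175149$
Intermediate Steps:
$q = - \frac{9}{4}$ ($q = 4 - \frac{\left(-1 + 6\right)^{2}}{4} = 4 - \frac{5^{2}}{4} = 4 - \frac{25}{4} = - \frac{9}{4} \approx -2.25$)
$j = -372$
$\left(b{\left(q \right)} + j\right) \left(\left(-1137 - 274\right) + y\right) = \left(- \frac{9}{4} - 372\right) \left(\left(-1137 - 274\right) + 1879\right) = - \frac{1497 \left(\left(-1137 - 274\right) + 1879\right)}{4} = - \frac{1497 \left(-1411 + 1879\right)}{4} = \left(- \frac{1497}{4}\right) 468 = -175149$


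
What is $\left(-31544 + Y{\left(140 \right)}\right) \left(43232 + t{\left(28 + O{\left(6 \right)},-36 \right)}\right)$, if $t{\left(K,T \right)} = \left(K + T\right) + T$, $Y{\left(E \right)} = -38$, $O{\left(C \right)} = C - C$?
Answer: $-1363963416$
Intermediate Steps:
$O{\left(C \right)} = 0$
$t{\left(K,T \right)} = K + 2 T$
$\left(-31544 + Y{\left(140 \right)}\right) \left(43232 + t{\left(28 + O{\left(6 \right)},-36 \right)}\right) = \left(-31544 - 38\right) \left(43232 + \left(\left(28 + 0\right) + 2 \left(-36\right)\right)\right) = - 31582 \left(43232 + \left(28 - 72\right)\right) = - 31582 \left(43232 - 44\right) = \left(-31582\right) 43188 = -1363963416$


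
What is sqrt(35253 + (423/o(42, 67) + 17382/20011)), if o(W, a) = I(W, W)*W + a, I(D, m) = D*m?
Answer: 2*sqrt(19407309107135197288935)/1483915705 ≈ 187.76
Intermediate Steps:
o(W, a) = a + W**3 (o(W, a) = (W*W)*W + a = W**2*W + a = W**3 + a = a + W**3)
sqrt(35253 + (423/o(42, 67) + 17382/20011)) = sqrt(35253 + (423/(67 + 42**3) + 17382/20011)) = sqrt(35253 + (423/(67 + 74088) + 17382*(1/20011))) = sqrt(35253 + (423/74155 + 17382/20011)) = sqrt(35253 + 1297426863/1483915705) = sqrt(52313777775228/1483915705) = 2*sqrt(19407309107135197288935)/1483915705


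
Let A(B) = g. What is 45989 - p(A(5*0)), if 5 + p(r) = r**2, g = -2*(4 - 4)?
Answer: 45994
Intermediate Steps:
g = 0 (g = -2*0 = 0)
A(B) = 0
p(r) = -5 + r**2
45989 - p(A(5*0)) = 45989 - (-5 + 0**2) = 45989 - (-5 + 0) = 45989 - 1*(-5) = 45989 + 5 = 45994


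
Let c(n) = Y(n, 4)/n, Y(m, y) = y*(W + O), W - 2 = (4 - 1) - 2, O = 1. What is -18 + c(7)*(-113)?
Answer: -1934/7 ≈ -276.29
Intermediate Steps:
W = 3 (W = 2 + ((4 - 1) - 2) = 2 + (3 - 2) = 2 + 1 = 3)
Y(m, y) = 4*y (Y(m, y) = y*(3 + 1) = y*4 = 4*y)
c(n) = 16/n (c(n) = (4*4)/n = 16/n)
-18 + c(7)*(-113) = -18 + (16/7)*(-113) = -18 - 1808/7 = -1934/7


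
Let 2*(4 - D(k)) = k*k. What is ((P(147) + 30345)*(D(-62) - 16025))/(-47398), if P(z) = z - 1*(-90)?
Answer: 274366413/23699 ≈ 11577.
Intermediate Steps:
P(z) = 90 + z (P(z) = z + 90 = 90 + z)
D(k) = 4 - k**2/2 (D(k) = 4 - k*k/2 = 4 - k**2/2)
((P(147) + 30345)*(D(-62) - 16025))/(-47398) = (((90 + 147) + 30345)*((4 - 1/2*(-62)**2) - 16025))/(-47398) = ((237 + 30345)*((4 - 1/2*3844) - 16025))*(-1/47398) = (30582*((4 - 1922) - 16025))*(-1/47398) = (30582*(-1918 - 16025))*(-1/47398) = (30582*(-17943))*(-1/47398) = -548732826*(-1/47398) = 274366413/23699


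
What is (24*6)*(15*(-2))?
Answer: -4320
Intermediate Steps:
(24*6)*(15*(-2)) = 144*(-30) = -4320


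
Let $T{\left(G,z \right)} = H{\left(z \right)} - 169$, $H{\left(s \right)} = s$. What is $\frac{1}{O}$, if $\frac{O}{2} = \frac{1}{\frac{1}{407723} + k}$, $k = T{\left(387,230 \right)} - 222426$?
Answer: $- \frac{45331662447}{407723} \approx -1.1118 \cdot 10^{5}$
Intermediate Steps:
$T{\left(G,z \right)} = -169 + z$ ($T{\left(G,z \right)} = z - 169 = -169 + z$)
$k = -222365$ ($k = \left(-169 + 230\right) - 222426 = 61 - 222426 = -222365$)
$O = - \frac{407723}{45331662447}$ ($O = \frac{2}{\frac{1}{407723} - 222365} = \frac{2}{- \frac{90663324894}{407723}} = 2 \left(- \frac{407723}{90663324894}\right) = - \frac{407723}{45331662447} \approx -8.9942 \cdot 10^{-6}$)
$\frac{1}{O} = \frac{1}{- \frac{407723}{45331662447}} = - \frac{45331662447}{407723}$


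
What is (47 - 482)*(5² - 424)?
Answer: 173565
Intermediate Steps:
(47 - 482)*(5² - 424) = -435*(25 - 424) = -435*(-399) = 173565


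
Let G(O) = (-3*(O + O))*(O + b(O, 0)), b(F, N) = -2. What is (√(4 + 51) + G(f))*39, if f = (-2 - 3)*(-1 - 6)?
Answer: -270270 + 39*√55 ≈ -2.6998e+5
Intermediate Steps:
f = 35 (f = -5*(-7) = 35)
G(O) = -6*O*(-2 + O) (G(O) = (-3*(O + O))*(O - 2) = (-6*O)*(-2 + O) = -6*O*(-2 + O))
(√(4 + 51) + G(f))*39 = (√(4 + 51) + 6*35*(2 - 1*35))*39 = (√55 + 6*35*(2 - 35))*39 = (√55 + 6*35*(-33))*39 = (√55 - 6930)*39 = (-6930 + √55)*39 = -270270 + 39*√55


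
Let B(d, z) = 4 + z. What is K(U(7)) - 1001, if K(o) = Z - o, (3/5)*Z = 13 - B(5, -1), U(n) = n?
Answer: -2974/3 ≈ -991.33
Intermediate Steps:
Z = 50/3 (Z = 5*(13 - (4 - 1))/3 = 5*(13 - 1*3)/3 = 5*(13 - 3)/3 = (5/3)*10 = 50/3 ≈ 16.667)
K(o) = 50/3 - o
K(U(7)) - 1001 = (50/3 - 1*7) - 1001 = (50/3 - 7) - 1001 = 29/3 - 1001 = -2974/3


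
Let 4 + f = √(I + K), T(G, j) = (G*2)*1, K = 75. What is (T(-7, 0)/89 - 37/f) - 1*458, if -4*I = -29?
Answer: -10858328/23585 - 74*√329/265 ≈ -465.46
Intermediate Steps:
I = 29/4 (I = -¼*(-29) = 29/4 ≈ 7.2500)
T(G, j) = 2*G (T(G, j) = (2*G)*1 = 2*G)
f = -4 + √329/2 (f = -4 + √(29/4 + 75) = -4 + √(329/4) = -4 + √329/2 ≈ 5.0692)
(T(-7, 0)/89 - 37/f) - 1*458 = ((2*(-7))/89 - 37/(-4 + √329/2)) - 1*458 = (-14*1/89 - 37/(-4 + √329/2)) - 458 = (-14/89 - 37/(-4 + √329/2)) - 458 = -40776/89 - 37/(-4 + √329/2)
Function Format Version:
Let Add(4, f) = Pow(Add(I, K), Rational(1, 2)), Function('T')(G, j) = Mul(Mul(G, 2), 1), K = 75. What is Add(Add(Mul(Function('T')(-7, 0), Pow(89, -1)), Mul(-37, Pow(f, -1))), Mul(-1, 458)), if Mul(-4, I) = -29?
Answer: Add(Rational(-10858328, 23585), Mul(Rational(-74, 265), Pow(329, Rational(1, 2)))) ≈ -465.46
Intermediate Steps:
I = Rational(29, 4) (I = Mul(Rational(-1, 4), -29) = Rational(29, 4) ≈ 7.2500)
Function('T')(G, j) = Mul(2, G) (Function('T')(G, j) = Mul(Mul(2, G), 1) = Mul(2, G))
f = Add(-4, Mul(Rational(1, 2), Pow(329, Rational(1, 2)))) (f = Add(-4, Pow(Add(Rational(29, 4), 75), Rational(1, 2))) = Add(-4, Pow(Rational(329, 4), Rational(1, 2))) = Add(-4, Mul(Rational(1, 2), Pow(329, Rational(1, 2)))) ≈ 5.0692)
Add(Add(Mul(Function('T')(-7, 0), Pow(89, -1)), Mul(-37, Pow(f, -1))), Mul(-1, 458)) = Add(Add(Mul(Mul(2, -7), Pow(89, -1)), Mul(-37, Pow(Add(-4, Mul(Rational(1, 2), Pow(329, Rational(1, 2)))), -1))), Mul(-1, 458)) = Add(Add(Mul(-14, Rational(1, 89)), Mul(-37, Pow(Add(-4, Mul(Rational(1, 2), Pow(329, Rational(1, 2)))), -1))), -458) = Add(Add(Rational(-14, 89), Mul(-37, Pow(Add(-4, Mul(Rational(1, 2), Pow(329, Rational(1, 2)))), -1))), -458) = Add(Rational(-40776, 89), Mul(-37, Pow(Add(-4, Mul(Rational(1, 2), Pow(329, Rational(1, 2)))), -1)))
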